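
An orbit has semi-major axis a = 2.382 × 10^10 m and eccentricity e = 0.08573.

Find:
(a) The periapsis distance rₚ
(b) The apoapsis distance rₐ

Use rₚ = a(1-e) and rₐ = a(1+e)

(a) rₚ = a(1 − e) = 2.382e+10 · (1 − 0.08573) = 2.382e+10 · 0.91427 ≈ 2.178e+10 m = 2.178 × 10^10 m.
(b) rₐ = a(1 + e) = 2.382e+10 · (1 + 0.08573) = 2.382e+10 · 1.08573 ≈ 2.586e+10 m = 2.586 × 10^10 m.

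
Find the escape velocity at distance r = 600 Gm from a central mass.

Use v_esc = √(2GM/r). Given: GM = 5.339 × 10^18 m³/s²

Convert to SI: r = 600 Gm = 6e+11 m.
Escape velocity comes from setting total energy to zero: ½v² − GM/r = 0 ⇒ v_esc = √(2GM / r).
v_esc = √(2 · 5.339e+18 / 6e+11) m/s ≈ 4219 m/s = 4.219 km/s.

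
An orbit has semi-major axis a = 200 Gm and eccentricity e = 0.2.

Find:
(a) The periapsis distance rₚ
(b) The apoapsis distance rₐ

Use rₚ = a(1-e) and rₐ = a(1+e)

Convert to SI: a = 200 Gm = 2e+11 m.
(a) rₚ = a(1 − e) = 2e+11 · (1 − 0.2) = 2e+11 · 0.8 ≈ 1.6e+11 m = 160 Gm.
(b) rₐ = a(1 + e) = 2e+11 · (1 + 0.2) = 2e+11 · 1.2 ≈ 2.4e+11 m = 240 Gm.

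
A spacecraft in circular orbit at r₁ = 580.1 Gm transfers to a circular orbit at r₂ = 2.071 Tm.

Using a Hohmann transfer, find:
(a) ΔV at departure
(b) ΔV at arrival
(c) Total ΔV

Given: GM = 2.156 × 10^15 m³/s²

Convert to SI: r₁ = 580.1 Gm = 5.801e+11 m; r₂ = 2.071 Tm = 2.071e+12 m.
Transfer semi-major axis: a_t = (r₁ + r₂)/2 = (5.801e+11 + 2.071e+12)/2 = 1.32555e+12 m.
Circular speeds: v₁ = √(GM/r₁) = 60.9639 m/s, v₂ = √(GM/r₂) = 32.2652 m/s.
Transfer speeds (vis-viva v² = GM(2/r − 1/a_t)): v₁ᵗ = 76.2017 m/s, v₂ᵗ = 21.3446 m/s.
(a) ΔV₁ = |v₁ᵗ − v₁| ≈ 15.24 m/s = 15.24 m/s.
(b) ΔV₂ = |v₂ − v₂ᵗ| ≈ 10.92 m/s = 10.92 m/s.
(c) ΔV_total = ΔV₁ + ΔV₂ ≈ 26.16 m/s = 26.16 m/s.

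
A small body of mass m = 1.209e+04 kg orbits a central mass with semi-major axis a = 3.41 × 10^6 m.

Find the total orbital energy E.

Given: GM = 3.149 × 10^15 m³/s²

E = −GMm / (2a).
E = −3.149e+15 · 1.209e+04 / (2 · 3.41e+06) J ≈ -5.582e+12 J = -5.582 TJ.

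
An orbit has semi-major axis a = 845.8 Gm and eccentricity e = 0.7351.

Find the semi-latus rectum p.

Convert to SI: a = 845.8 Gm = 8.458e+11 m.
p = a (1 − e²).
p = 8.458e+11 · (1 − (0.7351)²) = 8.458e+11 · 0.459628 ≈ 3.888e+11 m = 388.8 Gm.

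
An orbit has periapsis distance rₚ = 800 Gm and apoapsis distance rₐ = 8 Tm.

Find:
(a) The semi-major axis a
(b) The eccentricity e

Convert to SI: rₚ = 800 Gm = 8e+11 m; rₐ = 8 Tm = 8e+12 m.
(a) a = (rₚ + rₐ) / 2 = (8e+11 + 8e+12) / 2 ≈ 4.4e+12 m = 4.4 Tm.
(b) e = (rₐ − rₚ) / (rₐ + rₚ) = (8e+12 − 8e+11) / (8e+12 + 8e+11) ≈ 0.8182.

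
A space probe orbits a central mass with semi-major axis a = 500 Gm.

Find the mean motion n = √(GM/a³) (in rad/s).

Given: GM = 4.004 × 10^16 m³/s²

Convert to SI: a = 500 Gm = 5e+11 m.
n = √(GM / a³).
n = √(4.004e+16 / (5e+11)³) rad/s ≈ 5.66e-10 rad/s.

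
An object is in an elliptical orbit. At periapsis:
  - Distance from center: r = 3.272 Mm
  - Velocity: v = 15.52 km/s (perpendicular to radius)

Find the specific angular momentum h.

Convert to SI: r = 3.272 Mm = 3.272e+06 m; v = 15.52 km/s = 15520 m/s.
With v perpendicular to r, h = r · v.
h = 3.272e+06 · 15520 m²/s ≈ 5.078e+10 m²/s.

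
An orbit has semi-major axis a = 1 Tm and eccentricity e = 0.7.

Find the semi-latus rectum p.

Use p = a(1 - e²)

Convert to SI: a = 1 Tm = 1e+12 m.
p = a (1 − e²).
p = 1e+12 · (1 − (0.7)²) = 1e+12 · 0.51 ≈ 5.1e+11 m = 510 Gm.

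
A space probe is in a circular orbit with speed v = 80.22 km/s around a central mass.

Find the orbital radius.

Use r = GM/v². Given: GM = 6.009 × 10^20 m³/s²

Convert to SI: v = 80.22 km/s = 80220 m/s.
For a circular orbit, v² = GM / r, so r = GM / v².
r = 6.009e+20 / (80220)² m ≈ 9.338e+10 m = 93.38 Gm.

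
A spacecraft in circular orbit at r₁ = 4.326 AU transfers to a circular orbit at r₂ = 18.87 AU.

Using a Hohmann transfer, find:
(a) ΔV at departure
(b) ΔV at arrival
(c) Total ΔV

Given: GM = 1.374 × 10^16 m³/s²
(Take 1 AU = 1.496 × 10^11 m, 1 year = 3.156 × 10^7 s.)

Convert to SI: r₁ = 4.326 AU = 6.4717e+11 m; r₂ = 18.87 AU = 2.82295e+12 m.
Transfer semi-major axis: a_t = (r₁ + r₂)/2 = (6.4717e+11 + 2.82295e+12)/2 = 1.73506e+12 m.
Circular speeds: v₁ = √(GM/r₁) = 145.708 m/s, v₂ = √(GM/r₂) = 69.7656 m/s.
Transfer speeds (vis-viva v² = GM(2/r − 1/a_t)): v₁ᵗ = 185.857 m/s, v₂ᵗ = 42.6082 m/s.
(a) ΔV₁ = |v₁ᵗ − v₁| ≈ 40.15 m/s = 0.00847 AU/year.
(b) ΔV₂ = |v₂ − v₂ᵗ| ≈ 27.16 m/s = 0.005729 AU/year.
(c) ΔV_total = ΔV₁ + ΔV₂ ≈ 67.31 m/s = 0.0142 AU/year.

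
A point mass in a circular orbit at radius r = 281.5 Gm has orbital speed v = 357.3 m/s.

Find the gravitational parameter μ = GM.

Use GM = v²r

Convert to SI: r = 281.5 Gm = 2.815e+11 m.
For a circular orbit v² = GM/r, so GM = v² · r.
GM = (357.3)² · 2.815e+11 m³/s² ≈ 3.594e+16 m³/s² = 3.594 × 10^16 m³/s².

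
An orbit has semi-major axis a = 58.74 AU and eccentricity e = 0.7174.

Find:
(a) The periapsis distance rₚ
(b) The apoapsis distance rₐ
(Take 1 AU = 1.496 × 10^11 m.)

Convert to SI: a = 58.74 AU = 8.7875e+12 m.
(a) rₚ = a(1 − e) = 8.7875e+12 · (1 − 0.7174) = 8.7875e+12 · 0.2826 ≈ 2.483e+12 m = 16.6 AU.
(b) rₐ = a(1 + e) = 8.7875e+12 · (1 + 0.7174) = 8.7875e+12 · 1.7174 ≈ 1.509e+13 m = 100.9 AU.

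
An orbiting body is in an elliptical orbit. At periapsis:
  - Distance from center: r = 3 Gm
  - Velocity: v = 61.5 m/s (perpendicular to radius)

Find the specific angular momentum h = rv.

Convert to SI: r = 3 Gm = 3e+09 m.
With v perpendicular to r, h = r · v.
h = 3e+09 · 61.5 m²/s ≈ 1.845e+11 m²/s.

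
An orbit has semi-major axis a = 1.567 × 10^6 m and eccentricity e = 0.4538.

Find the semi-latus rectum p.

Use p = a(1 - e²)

p = a (1 − e²).
p = 1.567e+06 · (1 − (0.4538)²) = 1.567e+06 · 0.794066 ≈ 1.244e+06 m = 1.244 × 10^6 m.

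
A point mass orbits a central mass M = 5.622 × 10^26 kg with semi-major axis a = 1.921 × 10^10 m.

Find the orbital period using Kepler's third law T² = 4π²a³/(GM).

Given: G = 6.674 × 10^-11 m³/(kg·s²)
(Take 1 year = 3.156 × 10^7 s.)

GM = G · M = 6.674e-11 · 5.622e+26 = 3.75212e+16 m³/s².
Kepler's third law: T = 2π √(a³ / GM).
Substituting a = 1.921e+10 m and GM = 3.75212e+16 m³/s²:
T = 2π √((1.921e+10)³ / 3.75212e+16) s
T ≈ 8.636e+07 s = 2.736 years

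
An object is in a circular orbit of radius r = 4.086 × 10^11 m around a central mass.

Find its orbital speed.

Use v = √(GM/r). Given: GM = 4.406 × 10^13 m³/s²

For a circular orbit, gravity supplies the centripetal force, so v = √(GM / r).
v = √(4.406e+13 / 4.086e+11) m/s ≈ 10.38 m/s = 10.38 m/s.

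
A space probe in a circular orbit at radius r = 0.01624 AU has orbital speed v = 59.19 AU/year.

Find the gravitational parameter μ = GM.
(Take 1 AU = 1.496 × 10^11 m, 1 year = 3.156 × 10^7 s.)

Convert to SI: r = 0.01624 AU = 2.4295e+09 m; v = 59.19 AU/year = 280571 m/s.
For a circular orbit v² = GM/r, so GM = v² · r.
GM = (280571)² · 2.4295e+09 m³/s² ≈ 1.913e+20 m³/s² = 1.913 × 10^20 m³/s².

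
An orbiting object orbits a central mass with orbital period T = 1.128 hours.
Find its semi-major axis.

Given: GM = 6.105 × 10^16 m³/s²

Convert to SI: T = 1.128 hours = 4060.8 s.
Invert Kepler's third law: a = (GM · T² / (4π²))^(1/3).
Substituting T = 4060.8 s and GM = 6.105e+16 m³/s²:
a = (6.105e+16 · (4060.8)² / (4π²))^(1/3) m
a ≈ 2.943e+07 m = 29.43 Mm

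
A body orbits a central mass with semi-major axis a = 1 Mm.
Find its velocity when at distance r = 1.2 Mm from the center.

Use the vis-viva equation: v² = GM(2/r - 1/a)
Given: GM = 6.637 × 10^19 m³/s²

Convert to SI: a = 1 Mm = 1e+06 m; r = 1.2 Mm = 1.2e+06 m.
Vis-viva: v = √(GM · (2/r − 1/a)).
2/r − 1/a = 2/1.2e+06 − 1/1e+06 = 6.66667e-07 m⁻¹.
v = √(6.637e+19 · 6.66667e-07) m/s ≈ 6.652e+06 m/s = 6652 km/s.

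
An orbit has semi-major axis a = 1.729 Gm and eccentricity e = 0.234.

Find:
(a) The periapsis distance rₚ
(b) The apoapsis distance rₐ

Convert to SI: a = 1.729 Gm = 1.729e+09 m.
(a) rₚ = a(1 − e) = 1.729e+09 · (1 − 0.234) = 1.729e+09 · 0.766 ≈ 1.324e+09 m = 1.324 Gm.
(b) rₐ = a(1 + e) = 1.729e+09 · (1 + 0.234) = 1.729e+09 · 1.234 ≈ 2.134e+09 m = 2.134 Gm.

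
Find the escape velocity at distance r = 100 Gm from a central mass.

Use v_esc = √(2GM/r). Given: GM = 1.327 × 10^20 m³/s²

Convert to SI: r = 100 Gm = 1e+11 m.
Escape velocity comes from setting total energy to zero: ½v² − GM/r = 0 ⇒ v_esc = √(2GM / r).
v_esc = √(2 · 1.327e+20 / 1e+11) m/s ≈ 5.152e+04 m/s = 51.52 km/s.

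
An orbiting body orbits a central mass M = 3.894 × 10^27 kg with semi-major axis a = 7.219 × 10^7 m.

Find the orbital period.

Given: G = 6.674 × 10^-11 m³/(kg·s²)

GM = G · M = 6.674e-11 · 3.894e+27 = 2.59886e+17 m³/s².
Kepler's third law: T = 2π √(a³ / GM).
Substituting a = 7.219e+07 m and GM = 2.59886e+17 m³/s²:
T = 2π √((7.219e+07)³ / 2.59886e+17) s
T ≈ 7560 s = 2.1 hours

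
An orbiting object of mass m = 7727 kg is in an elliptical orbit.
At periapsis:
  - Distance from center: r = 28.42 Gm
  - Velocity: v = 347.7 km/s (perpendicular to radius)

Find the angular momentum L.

Convert to SI: r = 28.42 Gm = 2.842e+10 m; v = 347.7 km/s = 347700 m/s.
Since v is perpendicular to r, L = m · v · r.
L = 7727 · 347700 · 2.842e+10 kg·m²/s ≈ 7.636e+19 kg·m²/s.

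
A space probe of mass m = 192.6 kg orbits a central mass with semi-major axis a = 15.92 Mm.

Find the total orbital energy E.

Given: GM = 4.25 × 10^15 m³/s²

Convert to SI: a = 15.92 Mm = 1.592e+07 m.
E = −GMm / (2a).
E = −4.25e+15 · 192.6 / (2 · 1.592e+07) J ≈ -2.571e+10 J = -25.71 GJ.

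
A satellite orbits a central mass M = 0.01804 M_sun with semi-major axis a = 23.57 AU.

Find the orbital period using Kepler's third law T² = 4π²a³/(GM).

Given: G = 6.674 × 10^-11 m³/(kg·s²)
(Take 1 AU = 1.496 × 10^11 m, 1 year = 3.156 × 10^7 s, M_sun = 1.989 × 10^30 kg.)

Convert to SI: a = 23.57 AU = 3.52607e+12 m; M = 0.01804 M_sun = 3.58816e+28 kg.
GM = G · M = 6.674e-11 · 3.58816e+28 = 2.39474e+18 m³/s².
Kepler's third law: T = 2π √(a³ / GM).
Substituting a = 3.52607e+12 m and GM = 2.39474e+18 m³/s²:
T = 2π √((3.52607e+12)³ / 2.39474e+18) s
T ≈ 2.688e+10 s = 851.8 years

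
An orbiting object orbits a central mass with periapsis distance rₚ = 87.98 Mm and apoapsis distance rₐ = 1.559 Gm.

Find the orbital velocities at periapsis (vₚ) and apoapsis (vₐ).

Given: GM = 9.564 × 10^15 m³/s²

Convert to SI: rₚ = 87.98 Mm = 8.798e+07 m; rₐ = 1.559 Gm = 1.559e+09 m.
Use the vis-viva equation v² = GM(2/r − 1/a) with a = (rₚ + rₐ)/2 = (8.798e+07 + 1.559e+09)/2 = 8.2349e+08 m.
vₚ = √(GM · (2/rₚ − 1/a)) = √(9.564e+15 · (2/8.798e+07 − 1/8.2349e+08)) m/s ≈ 1.435e+04 m/s = 14.35 km/s.
vₐ = √(GM · (2/rₐ − 1/a)) = √(9.564e+15 · (2/1.559e+09 − 1/8.2349e+08)) m/s ≈ 809.6 m/s = 809.6 m/s.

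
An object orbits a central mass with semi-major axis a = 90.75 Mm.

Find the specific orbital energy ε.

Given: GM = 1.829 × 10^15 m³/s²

Convert to SI: a = 90.75 Mm = 9.075e+07 m.
ε = −GM / (2a).
ε = −1.829e+15 / (2 · 9.075e+07) J/kg ≈ -1.008e+07 J/kg = -10.08 MJ/kg.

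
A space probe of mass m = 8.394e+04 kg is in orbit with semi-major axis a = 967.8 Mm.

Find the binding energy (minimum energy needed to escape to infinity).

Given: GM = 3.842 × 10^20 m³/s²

Convert to SI: a = 967.8 Mm = 9.678e+08 m.
Total orbital energy is E = −GMm/(2a); binding energy is E_bind = −E = GMm/(2a).
E_bind = 3.842e+20 · 8.394e+04 / (2 · 9.678e+08) J ≈ 1.666e+16 J = 16.66 PJ.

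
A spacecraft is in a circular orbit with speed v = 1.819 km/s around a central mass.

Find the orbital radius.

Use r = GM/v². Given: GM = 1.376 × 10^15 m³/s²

Convert to SI: v = 1.819 km/s = 1819 m/s.
For a circular orbit, v² = GM / r, so r = GM / v².
r = 1.376e+15 / (1819)² m ≈ 4.159e+08 m = 415.9 Mm.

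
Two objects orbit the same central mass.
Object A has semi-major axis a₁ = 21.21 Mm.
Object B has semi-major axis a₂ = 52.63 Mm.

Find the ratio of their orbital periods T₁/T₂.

Convert to SI: a₁ = 21.21 Mm = 2.121e+07 m; a₂ = 52.63 Mm = 5.263e+07 m.
From Kepler's third law, (T₁/T₂)² = (a₁/a₂)³, so T₁/T₂ = (a₁/a₂)^(3/2).
a₁/a₂ = 2.121e+07 / 5.263e+07 = 0.403002.
T₁/T₂ = (0.403002)^(3/2) ≈ 0.2558.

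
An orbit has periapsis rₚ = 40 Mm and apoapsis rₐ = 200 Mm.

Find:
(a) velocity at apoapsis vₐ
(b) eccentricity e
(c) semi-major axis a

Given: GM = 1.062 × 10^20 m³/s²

Convert to SI: rₚ = 40 Mm = 4e+07 m; rₐ = 200 Mm = 2e+08 m.
(a) With a = (rₚ + rₐ)/2 = 1.2e+08 m, vₐ = √(GM (2/rₐ − 1/a)) = √(1.062e+20 · (2/2e+08 − 1/1.2e+08)) m/s ≈ 4.207e+05 m/s
(b) e = (rₐ − rₚ)/(rₐ + rₚ) = (2e+08 − 4e+07)/(2e+08 + 4e+07) ≈ 0.6667
(c) a = (rₚ + rₐ)/2 = (4e+07 + 2e+08)/2 ≈ 1.2e+08 m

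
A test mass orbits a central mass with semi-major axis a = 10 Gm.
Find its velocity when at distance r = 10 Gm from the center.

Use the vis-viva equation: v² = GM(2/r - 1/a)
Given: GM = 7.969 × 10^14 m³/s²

Convert to SI: a = 10 Gm = 1e+10 m; r = 10 Gm = 1e+10 m.
Vis-viva: v = √(GM · (2/r − 1/a)).
2/r − 1/a = 2/1e+10 − 1/1e+10 = 1e-10 m⁻¹.
v = √(7.969e+14 · 1e-10) m/s ≈ 282.3 m/s = 282.3 m/s.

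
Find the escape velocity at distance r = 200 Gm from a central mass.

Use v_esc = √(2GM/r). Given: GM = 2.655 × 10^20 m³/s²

Convert to SI: r = 200 Gm = 2e+11 m.
Escape velocity comes from setting total energy to zero: ½v² − GM/r = 0 ⇒ v_esc = √(2GM / r).
v_esc = √(2 · 2.655e+20 / 2e+11) m/s ≈ 5.153e+04 m/s = 51.53 km/s.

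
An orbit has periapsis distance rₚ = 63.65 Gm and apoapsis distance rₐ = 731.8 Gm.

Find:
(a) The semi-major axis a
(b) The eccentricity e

Convert to SI: rₚ = 63.65 Gm = 6.365e+10 m; rₐ = 731.8 Gm = 7.318e+11 m.
(a) a = (rₚ + rₐ) / 2 = (6.365e+10 + 7.318e+11) / 2 ≈ 3.977e+11 m = 397.7 Gm.
(b) e = (rₐ − rₚ) / (rₐ + rₚ) = (7.318e+11 − 6.365e+10) / (7.318e+11 + 6.365e+10) ≈ 0.84.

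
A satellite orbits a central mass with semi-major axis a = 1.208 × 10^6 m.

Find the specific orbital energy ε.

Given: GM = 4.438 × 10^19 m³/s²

ε = −GM / (2a).
ε = −4.438e+19 / (2 · 1.208e+06) J/kg ≈ -1.837e+13 J/kg = -1.837e+04 GJ/kg.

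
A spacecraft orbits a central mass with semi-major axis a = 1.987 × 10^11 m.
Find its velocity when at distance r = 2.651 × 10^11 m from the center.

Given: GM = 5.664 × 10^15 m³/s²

Vis-viva: v = √(GM · (2/r − 1/a)).
2/r − 1/a = 2/2.651e+11 − 1/1.987e+11 = 2.51161e-12 m⁻¹.
v = √(5.664e+15 · 2.51161e-12) m/s ≈ 119.3 m/s = 119.3 m/s.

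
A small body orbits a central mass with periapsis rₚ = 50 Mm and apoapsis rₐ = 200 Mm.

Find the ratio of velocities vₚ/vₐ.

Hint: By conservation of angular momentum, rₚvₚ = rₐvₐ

Convert to SI: rₚ = 50 Mm = 5e+07 m; rₐ = 200 Mm = 2e+08 m.
Conservation of angular momentum gives rₚvₚ = rₐvₐ, so vₚ/vₐ = rₐ/rₚ.
vₚ/vₐ = 2e+08 / 5e+07 ≈ 4.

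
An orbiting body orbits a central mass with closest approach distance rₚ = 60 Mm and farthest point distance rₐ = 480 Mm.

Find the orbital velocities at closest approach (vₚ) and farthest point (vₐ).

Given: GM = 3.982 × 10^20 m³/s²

Convert to SI: rₚ = 60 Mm = 6e+07 m; rₐ = 480 Mm = 4.8e+08 m.
Use the vis-viva equation v² = GM(2/r − 1/a) with a = (rₚ + rₐ)/2 = (6e+07 + 4.8e+08)/2 = 2.7e+08 m.
vₚ = √(GM · (2/rₚ − 1/a)) = √(3.982e+20 · (2/6e+07 − 1/2.7e+08)) m/s ≈ 3.435e+06 m/s = 3435 km/s.
vₐ = √(GM · (2/rₐ − 1/a)) = √(3.982e+20 · (2/4.8e+08 − 1/2.7e+08)) m/s ≈ 4.294e+05 m/s = 429.4 km/s.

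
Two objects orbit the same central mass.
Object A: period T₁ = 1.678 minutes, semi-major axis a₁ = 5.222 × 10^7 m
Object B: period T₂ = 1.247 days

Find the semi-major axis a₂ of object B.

Convert to SI: T₁ = 1.678 minutes = 100.68 s; T₂ = 1.247 days = 107741 s.
Kepler's third law: (T₁/T₂)² = (a₁/a₂)³ ⇒ a₂ = a₁ · (T₂/T₁)^(2/3).
T₂/T₁ = 107741 / 100.68 = 1070.13.
a₂ = 5.222e+07 · (1070.13)^(2/3) m ≈ 5.463e+09 m = 5.463 × 10^9 m.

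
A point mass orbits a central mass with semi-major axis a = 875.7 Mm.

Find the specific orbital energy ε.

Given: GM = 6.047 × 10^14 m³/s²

Convert to SI: a = 875.7 Mm = 8.757e+08 m.
ε = −GM / (2a).
ε = −6.047e+14 / (2 · 8.757e+08) J/kg ≈ -3.453e+05 J/kg = -345.3 kJ/kg.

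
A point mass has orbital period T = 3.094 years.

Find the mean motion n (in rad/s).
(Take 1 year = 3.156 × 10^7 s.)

Convert to SI: T = 3.094 years = 9.76466e+07 s.
n = 2π / T.
n = 2π / 9.76466e+07 s ≈ 6.435e-08 rad/s.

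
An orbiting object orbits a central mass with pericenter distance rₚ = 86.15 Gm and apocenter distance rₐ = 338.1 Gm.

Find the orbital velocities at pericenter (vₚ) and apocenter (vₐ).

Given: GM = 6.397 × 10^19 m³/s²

Convert to SI: rₚ = 86.15 Gm = 8.615e+10 m; rₐ = 338.1 Gm = 3.381e+11 m.
Use the vis-viva equation v² = GM(2/r − 1/a) with a = (rₚ + rₐ)/2 = (8.615e+10 + 3.381e+11)/2 = 2.12125e+11 m.
vₚ = √(GM · (2/rₚ − 1/a)) = √(6.397e+19 · (2/8.615e+10 − 1/2.12125e+11)) m/s ≈ 3.44e+04 m/s = 34.4 km/s.
vₐ = √(GM · (2/rₐ − 1/a)) = √(6.397e+19 · (2/3.381e+11 − 1/2.12125e+11)) m/s ≈ 8766 m/s = 8.766 km/s.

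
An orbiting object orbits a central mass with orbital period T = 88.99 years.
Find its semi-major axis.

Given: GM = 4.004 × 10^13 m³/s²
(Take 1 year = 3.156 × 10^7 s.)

Convert to SI: T = 88.99 years = 2.80852e+09 s.
Invert Kepler's third law: a = (GM · T² / (4π²))^(1/3).
Substituting T = 2.80852e+09 s and GM = 4.004e+13 m³/s²:
a = (4.004e+13 · (2.80852e+09)² / (4π²))^(1/3) m
a ≈ 2e+10 m = 20 Gm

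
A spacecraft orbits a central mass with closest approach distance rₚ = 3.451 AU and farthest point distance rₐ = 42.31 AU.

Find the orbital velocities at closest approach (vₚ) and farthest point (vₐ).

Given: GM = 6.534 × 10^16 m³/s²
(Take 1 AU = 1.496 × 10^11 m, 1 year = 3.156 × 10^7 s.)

Convert to SI: rₚ = 3.451 AU = 5.1627e+11 m; rₐ = 42.31 AU = 6.32958e+12 m.
Use the vis-viva equation v² = GM(2/r − 1/a) with a = (rₚ + rₐ)/2 = (5.1627e+11 + 6.32958e+12)/2 = 3.42292e+12 m.
vₚ = √(GM · (2/rₚ − 1/a)) = √(6.534e+16 · (2/5.1627e+11 − 1/3.42292e+12)) m/s ≈ 483.8 m/s = 0.1021 AU/year.
vₐ = √(GM · (2/rₐ − 1/a)) = √(6.534e+16 · (2/6.32958e+12 − 1/3.42292e+12)) m/s ≈ 39.46 m/s = 0.008324 AU/year.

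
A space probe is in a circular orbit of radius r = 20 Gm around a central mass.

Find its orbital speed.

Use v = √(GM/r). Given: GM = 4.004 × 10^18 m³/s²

Convert to SI: r = 20 Gm = 2e+10 m.
For a circular orbit, gravity supplies the centripetal force, so v = √(GM / r).
v = √(4.004e+18 / 2e+10) m/s ≈ 1.415e+04 m/s = 14.15 km/s.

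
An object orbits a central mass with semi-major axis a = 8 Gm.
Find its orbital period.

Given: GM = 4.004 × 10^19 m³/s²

Convert to SI: a = 8 Gm = 8e+09 m.
Kepler's third law: T = 2π √(a³ / GM).
Substituting a = 8e+09 m and GM = 4.004e+19 m³/s²:
T = 2π √((8e+09)³ / 4.004e+19) s
T ≈ 7.105e+05 s = 8.223 days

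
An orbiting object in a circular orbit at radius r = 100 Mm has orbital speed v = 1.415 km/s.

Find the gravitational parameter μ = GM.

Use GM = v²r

Convert to SI: r = 100 Mm = 1e+08 m; v = 1.415 km/s = 1415 m/s.
For a circular orbit v² = GM/r, so GM = v² · r.
GM = (1415)² · 1e+08 m³/s² ≈ 2.002e+14 m³/s² = 2.002 × 10^14 m³/s².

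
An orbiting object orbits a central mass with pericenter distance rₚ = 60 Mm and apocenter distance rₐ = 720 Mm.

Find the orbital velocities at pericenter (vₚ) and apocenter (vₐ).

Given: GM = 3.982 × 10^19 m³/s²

Convert to SI: rₚ = 60 Mm = 6e+07 m; rₐ = 720 Mm = 7.2e+08 m.
Use the vis-viva equation v² = GM(2/r − 1/a) with a = (rₚ + rₐ)/2 = (6e+07 + 7.2e+08)/2 = 3.9e+08 m.
vₚ = √(GM · (2/rₚ − 1/a)) = √(3.982e+19 · (2/6e+07 − 1/3.9e+08)) m/s ≈ 1.107e+06 m/s = 1107 km/s.
vₐ = √(GM · (2/rₐ − 1/a)) = √(3.982e+19 · (2/7.2e+08 − 1/3.9e+08)) m/s ≈ 9.224e+04 m/s = 92.24 km/s.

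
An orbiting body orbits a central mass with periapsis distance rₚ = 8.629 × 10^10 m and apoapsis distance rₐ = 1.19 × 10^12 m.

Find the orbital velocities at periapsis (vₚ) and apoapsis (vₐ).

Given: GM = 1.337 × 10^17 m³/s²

Use the vis-viva equation v² = GM(2/r − 1/a) with a = (rₚ + rₐ)/2 = (8.629e+10 + 1.19e+12)/2 = 6.38145e+11 m.
vₚ = √(GM · (2/rₚ − 1/a)) = √(1.337e+17 · (2/8.629e+10 − 1/6.38145e+11)) m/s ≈ 1700 m/s = 1.7 km/s.
vₐ = √(GM · (2/rₐ − 1/a)) = √(1.337e+17 · (2/1.19e+12 − 1/6.38145e+11)) m/s ≈ 123.3 m/s = 123.3 m/s.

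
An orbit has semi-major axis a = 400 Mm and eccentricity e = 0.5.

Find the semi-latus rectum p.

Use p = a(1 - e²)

Convert to SI: a = 400 Mm = 4e+08 m.
p = a (1 − e²).
p = 4e+08 · (1 − (0.5)²) = 4e+08 · 0.75 ≈ 3e+08 m = 300 Mm.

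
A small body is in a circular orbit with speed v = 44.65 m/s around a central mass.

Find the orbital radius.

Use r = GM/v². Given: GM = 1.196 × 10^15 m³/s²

For a circular orbit, v² = GM / r, so r = GM / v².
r = 1.196e+15 / (44.65)² m ≈ 5.999e+11 m = 599.9 Gm.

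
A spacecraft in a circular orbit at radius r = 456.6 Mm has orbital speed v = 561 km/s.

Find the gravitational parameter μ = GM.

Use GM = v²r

Convert to SI: r = 456.6 Mm = 4.566e+08 m; v = 561 km/s = 561000 m/s.
For a circular orbit v² = GM/r, so GM = v² · r.
GM = (561000)² · 4.566e+08 m³/s² ≈ 1.437e+20 m³/s² = 1.437 × 10^20 m³/s².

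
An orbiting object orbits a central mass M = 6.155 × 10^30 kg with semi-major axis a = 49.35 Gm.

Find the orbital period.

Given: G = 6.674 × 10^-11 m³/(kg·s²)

Convert to SI: a = 49.35 Gm = 4.935e+10 m.
GM = G · M = 6.674e-11 · 6.155e+30 = 4.10785e+20 m³/s².
Kepler's third law: T = 2π √(a³ / GM).
Substituting a = 4.935e+10 m and GM = 4.10785e+20 m³/s²:
T = 2π √((4.935e+10)³ / 4.10785e+20) s
T ≈ 3.399e+06 s = 39.34 days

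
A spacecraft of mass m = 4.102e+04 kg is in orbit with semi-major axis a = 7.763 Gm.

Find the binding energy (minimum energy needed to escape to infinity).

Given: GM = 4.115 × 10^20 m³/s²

Convert to SI: a = 7.763 Gm = 7.763e+09 m.
Total orbital energy is E = −GMm/(2a); binding energy is E_bind = −E = GMm/(2a).
E_bind = 4.115e+20 · 4.102e+04 / (2 · 7.763e+09) J ≈ 1.087e+15 J = 1.087 PJ.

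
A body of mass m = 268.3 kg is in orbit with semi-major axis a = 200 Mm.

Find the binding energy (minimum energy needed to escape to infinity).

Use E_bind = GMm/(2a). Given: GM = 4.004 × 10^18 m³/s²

Convert to SI: a = 200 Mm = 2e+08 m.
Total orbital energy is E = −GMm/(2a); binding energy is E_bind = −E = GMm/(2a).
E_bind = 4.004e+18 · 268.3 / (2 · 2e+08) J ≈ 2.686e+12 J = 2.686 TJ.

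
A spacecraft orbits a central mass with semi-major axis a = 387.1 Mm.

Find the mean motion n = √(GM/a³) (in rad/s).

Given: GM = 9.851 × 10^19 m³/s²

Convert to SI: a = 387.1 Mm = 3.871e+08 m.
n = √(GM / a³).
n = √(9.851e+19 / (3.871e+08)³) rad/s ≈ 0.001303 rad/s.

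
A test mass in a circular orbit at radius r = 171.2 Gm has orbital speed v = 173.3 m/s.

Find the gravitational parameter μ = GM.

Convert to SI: r = 171.2 Gm = 1.712e+11 m.
For a circular orbit v² = GM/r, so GM = v² · r.
GM = (173.3)² · 1.712e+11 m³/s² ≈ 5.142e+15 m³/s² = 5.142 × 10^15 m³/s².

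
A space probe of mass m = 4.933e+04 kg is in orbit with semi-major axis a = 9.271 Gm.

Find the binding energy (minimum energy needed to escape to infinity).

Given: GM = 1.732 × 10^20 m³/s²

Convert to SI: a = 9.271 Gm = 9.271e+09 m.
Total orbital energy is E = −GMm/(2a); binding energy is E_bind = −E = GMm/(2a).
E_bind = 1.732e+20 · 4.933e+04 / (2 · 9.271e+09) J ≈ 4.608e+14 J = 460.8 TJ.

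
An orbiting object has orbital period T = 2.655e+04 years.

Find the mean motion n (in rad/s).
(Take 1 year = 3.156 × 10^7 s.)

Convert to SI: T = 2.655e+04 years = 8.37918e+11 s.
n = 2π / T.
n = 2π / 8.37918e+11 s ≈ 7.499e-12 rad/s.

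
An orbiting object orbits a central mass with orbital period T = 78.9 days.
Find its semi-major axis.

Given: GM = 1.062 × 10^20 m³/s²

Convert to SI: T = 78.9 days = 6.81696e+06 s.
Invert Kepler's third law: a = (GM · T² / (4π²))^(1/3).
Substituting T = 6.81696e+06 s and GM = 1.062e+20 m³/s²:
a = (1.062e+20 · (6.81696e+06)² / (4π²))^(1/3) m
a ≈ 5e+10 m = 50 Gm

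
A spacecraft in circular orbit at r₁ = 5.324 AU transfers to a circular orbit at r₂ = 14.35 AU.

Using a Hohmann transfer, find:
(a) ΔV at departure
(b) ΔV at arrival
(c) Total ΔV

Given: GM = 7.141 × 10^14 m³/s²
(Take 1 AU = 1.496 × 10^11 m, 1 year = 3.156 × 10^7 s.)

Convert to SI: r₁ = 5.324 AU = 7.9647e+11 m; r₂ = 14.35 AU = 2.14676e+12 m.
Transfer semi-major axis: a_t = (r₁ + r₂)/2 = (7.9647e+11 + 2.14676e+12)/2 = 1.47162e+12 m.
Circular speeds: v₁ = √(GM/r₁) = 29.943 m/s, v₂ = √(GM/r₂) = 18.2384 m/s.
Transfer speeds (vis-viva v² = GM(2/r − 1/a_t)): v₁ᵗ = 36.1651 m/s, v₂ᵗ = 13.4176 m/s.
(a) ΔV₁ = |v₁ᵗ − v₁| ≈ 6.222 m/s = 0.001313 AU/year.
(b) ΔV₂ = |v₂ − v₂ᵗ| ≈ 4.821 m/s = 0.001017 AU/year.
(c) ΔV_total = ΔV₁ + ΔV₂ ≈ 11.04 m/s = 0.00233 AU/year.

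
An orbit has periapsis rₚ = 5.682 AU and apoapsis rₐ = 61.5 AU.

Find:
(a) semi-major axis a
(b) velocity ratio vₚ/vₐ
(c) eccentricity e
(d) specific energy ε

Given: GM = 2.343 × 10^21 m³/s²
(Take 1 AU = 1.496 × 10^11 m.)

Convert to SI: rₚ = 5.682 AU = 8.50027e+11 m; rₐ = 61.5 AU = 9.2004e+12 m.
(a) a = (rₚ + rₐ)/2 = (8.50027e+11 + 9.2004e+12)/2 ≈ 5.025e+12 m
(b) Conservation of angular momentum (rₚvₚ = rₐvₐ) gives vₚ/vₐ = rₐ/rₚ = 9.2004e+12/8.50027e+11 ≈ 10.82
(c) e = (rₐ − rₚ)/(rₐ + rₚ) = (9.2004e+12 − 8.50027e+11)/(9.2004e+12 + 8.50027e+11) ≈ 0.8308
(d) With a = (rₚ + rₐ)/2 = 5.02521e+12 m, ε = −GM/(2a) = −2.343e+21/(2 · 5.02521e+12) J/kg ≈ -2.331e+08 J/kg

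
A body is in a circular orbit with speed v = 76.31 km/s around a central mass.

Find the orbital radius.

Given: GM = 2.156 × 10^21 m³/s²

Convert to SI: v = 76.31 km/s = 76310 m/s.
For a circular orbit, v² = GM / r, so r = GM / v².
r = 2.156e+21 / (76310)² m ≈ 3.702e+11 m = 3.702 × 10^11 m.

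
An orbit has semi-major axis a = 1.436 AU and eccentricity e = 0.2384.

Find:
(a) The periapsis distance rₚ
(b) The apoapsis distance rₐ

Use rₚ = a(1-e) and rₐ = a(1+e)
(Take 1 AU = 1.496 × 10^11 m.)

Convert to SI: a = 1.436 AU = 2.14826e+11 m.
(a) rₚ = a(1 − e) = 2.14826e+11 · (1 − 0.2384) = 2.14826e+11 · 0.7616 ≈ 1.636e+11 m = 1.094 AU.
(b) rₐ = a(1 + e) = 2.14826e+11 · (1 + 0.2384) = 2.14826e+11 · 1.2384 ≈ 2.66e+11 m = 1.778 AU.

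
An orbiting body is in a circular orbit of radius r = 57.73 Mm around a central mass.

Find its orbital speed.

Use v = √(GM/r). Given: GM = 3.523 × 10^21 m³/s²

Convert to SI: r = 57.73 Mm = 5.773e+07 m.
For a circular orbit, gravity supplies the centripetal force, so v = √(GM / r).
v = √(3.523e+21 / 5.773e+07) m/s ≈ 7.812e+06 m/s = 7812 km/s.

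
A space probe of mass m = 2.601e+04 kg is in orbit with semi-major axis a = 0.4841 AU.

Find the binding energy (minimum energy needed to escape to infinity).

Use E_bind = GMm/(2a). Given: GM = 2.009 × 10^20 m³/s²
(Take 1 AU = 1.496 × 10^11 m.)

Convert to SI: a = 0.4841 AU = 7.24214e+10 m.
Total orbital energy is E = −GMm/(2a); binding energy is E_bind = −E = GMm/(2a).
E_bind = 2.009e+20 · 2.601e+04 / (2 · 7.24214e+10) J ≈ 3.608e+13 J = 36.08 TJ.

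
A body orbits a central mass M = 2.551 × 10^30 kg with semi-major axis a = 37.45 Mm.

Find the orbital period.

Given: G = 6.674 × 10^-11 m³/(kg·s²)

Convert to SI: a = 37.45 Mm = 3.745e+07 m.
GM = G · M = 6.674e-11 · 2.551e+30 = 1.70254e+20 m³/s².
Kepler's third law: T = 2π √(a³ / GM).
Substituting a = 3.745e+07 m and GM = 1.70254e+20 m³/s²:
T = 2π √((3.745e+07)³ / 1.70254e+20) s
T ≈ 110.4 s = 1.839 minutes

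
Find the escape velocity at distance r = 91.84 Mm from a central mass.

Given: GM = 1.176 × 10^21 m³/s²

Convert to SI: r = 91.84 Mm = 9.184e+07 m.
Escape velocity comes from setting total energy to zero: ½v² − GM/r = 0 ⇒ v_esc = √(2GM / r).
v_esc = √(2 · 1.176e+21 / 9.184e+07) m/s ≈ 5.061e+06 m/s = 5061 km/s.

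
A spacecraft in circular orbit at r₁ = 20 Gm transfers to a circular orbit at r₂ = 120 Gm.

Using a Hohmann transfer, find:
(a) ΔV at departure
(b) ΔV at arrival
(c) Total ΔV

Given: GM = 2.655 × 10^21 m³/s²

Convert to SI: r₁ = 20 Gm = 2e+10 m; r₂ = 120 Gm = 1.2e+11 m.
Transfer semi-major axis: a_t = (r₁ + r₂)/2 = (2e+10 + 1.2e+11)/2 = 7e+10 m.
Circular speeds: v₁ = √(GM/r₁) = 364349 m/s, v₂ = √(GM/r₂) = 148745 m/s.
Transfer speeds (vis-viva v² = GM(2/r − 1/a_t)): v₁ᵗ = 477044 m/s, v₂ᵗ = 79507.4 m/s.
(a) ΔV₁ = |v₁ᵗ − v₁| ≈ 1.127e+05 m/s = 112.7 km/s.
(b) ΔV₂ = |v₂ − v₂ᵗ| ≈ 6.924e+04 m/s = 69.24 km/s.
(c) ΔV_total = ΔV₁ + ΔV₂ ≈ 1.819e+05 m/s = 181.9 km/s.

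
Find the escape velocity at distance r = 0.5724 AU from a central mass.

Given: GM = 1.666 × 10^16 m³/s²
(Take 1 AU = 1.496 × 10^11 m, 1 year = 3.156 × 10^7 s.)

Convert to SI: r = 0.5724 AU = 8.5631e+10 m.
Escape velocity comes from setting total energy to zero: ½v² − GM/r = 0 ⇒ v_esc = √(2GM / r).
v_esc = √(2 · 1.666e+16 / 8.5631e+10) m/s ≈ 623.8 m/s = 0.1316 AU/year.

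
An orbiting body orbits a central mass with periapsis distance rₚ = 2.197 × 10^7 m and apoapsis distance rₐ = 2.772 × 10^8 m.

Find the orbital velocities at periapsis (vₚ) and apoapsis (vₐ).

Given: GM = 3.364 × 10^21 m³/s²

Use the vis-viva equation v² = GM(2/r − 1/a) with a = (rₚ + rₐ)/2 = (2.197e+07 + 2.772e+08)/2 = 1.49585e+08 m.
vₚ = √(GM · (2/rₚ − 1/a)) = √(3.364e+21 · (2/2.197e+07 − 1/1.49585e+08)) m/s ≈ 1.684e+07 m/s = 1.684e+04 km/s.
vₐ = √(GM · (2/rₐ − 1/a)) = √(3.364e+21 · (2/2.772e+08 − 1/1.49585e+08)) m/s ≈ 1.335e+06 m/s = 1335 km/s.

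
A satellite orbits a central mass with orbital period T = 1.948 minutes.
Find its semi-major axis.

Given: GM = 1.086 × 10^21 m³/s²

Convert to SI: T = 1.948 minutes = 116.88 s.
Invert Kepler's third law: a = (GM · T² / (4π²))^(1/3).
Substituting T = 116.88 s and GM = 1.086e+21 m³/s²:
a = (1.086e+21 · (116.88)² / (4π²))^(1/3) m
a ≈ 7.216e+07 m = 72.16 Mm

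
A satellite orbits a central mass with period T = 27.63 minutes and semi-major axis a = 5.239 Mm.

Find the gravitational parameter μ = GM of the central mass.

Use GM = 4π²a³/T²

Convert to SI: T = 27.63 minutes = 1657.8 s; a = 5.239 Mm = 5.239e+06 m.
GM = 4π² · a³ / T².
GM = 4π² · (5.239e+06)³ / (1657.8)² m³/s² ≈ 2.066e+15 m³/s² = 2.066 × 10^15 m³/s².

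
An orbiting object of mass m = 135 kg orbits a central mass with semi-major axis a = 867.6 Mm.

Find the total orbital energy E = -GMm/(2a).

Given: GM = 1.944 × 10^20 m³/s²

Convert to SI: a = 867.6 Mm = 8.676e+08 m.
E = −GMm / (2a).
E = −1.944e+20 · 135 / (2 · 8.676e+08) J ≈ -1.512e+13 J = -15.12 TJ.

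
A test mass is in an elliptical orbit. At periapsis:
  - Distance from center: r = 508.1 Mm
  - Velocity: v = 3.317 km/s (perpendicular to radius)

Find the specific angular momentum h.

Convert to SI: r = 508.1 Mm = 5.081e+08 m; v = 3.317 km/s = 3317 m/s.
With v perpendicular to r, h = r · v.
h = 5.081e+08 · 3317 m²/s ≈ 1.685e+12 m²/s.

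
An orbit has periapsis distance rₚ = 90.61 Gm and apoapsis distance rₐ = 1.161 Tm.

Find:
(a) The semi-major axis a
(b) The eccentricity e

Convert to SI: rₚ = 90.61 Gm = 9.061e+10 m; rₐ = 1.161 Tm = 1.161e+12 m.
(a) a = (rₚ + rₐ) / 2 = (9.061e+10 + 1.161e+12) / 2 ≈ 6.258e+11 m = 625.8 Gm.
(b) e = (rₐ − rₚ) / (rₐ + rₚ) = (1.161e+12 − 9.061e+10) / (1.161e+12 + 9.061e+10) ≈ 0.8552.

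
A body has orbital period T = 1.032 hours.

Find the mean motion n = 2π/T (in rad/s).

Convert to SI: T = 1.032 hours = 3715.2 s.
n = 2π / T.
n = 2π / 3715.2 s ≈ 0.001691 rad/s.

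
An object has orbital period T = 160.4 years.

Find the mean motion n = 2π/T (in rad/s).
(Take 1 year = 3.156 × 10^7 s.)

Convert to SI: T = 160.4 years = 5.06222e+09 s.
n = 2π / T.
n = 2π / 5.06222e+09 s ≈ 1.241e-09 rad/s.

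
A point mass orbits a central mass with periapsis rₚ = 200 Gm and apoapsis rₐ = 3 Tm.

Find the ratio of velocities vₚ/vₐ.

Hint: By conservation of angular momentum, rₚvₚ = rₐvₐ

Convert to SI: rₚ = 200 Gm = 2e+11 m; rₐ = 3 Tm = 3e+12 m.
Conservation of angular momentum gives rₚvₚ = rₐvₐ, so vₚ/vₐ = rₐ/rₚ.
vₚ/vₐ = 3e+12 / 2e+11 ≈ 15.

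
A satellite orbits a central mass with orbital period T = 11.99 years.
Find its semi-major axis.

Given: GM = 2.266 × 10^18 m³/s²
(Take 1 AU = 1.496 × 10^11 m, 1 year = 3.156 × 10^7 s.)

Convert to SI: T = 11.99 years = 3.78404e+08 s.
Invert Kepler's third law: a = (GM · T² / (4π²))^(1/3).
Substituting T = 3.78404e+08 s and GM = 2.266e+18 m³/s²:
a = (2.266e+18 · (3.78404e+08)² / (4π²))^(1/3) m
a ≈ 2.018e+11 m = 1.349 AU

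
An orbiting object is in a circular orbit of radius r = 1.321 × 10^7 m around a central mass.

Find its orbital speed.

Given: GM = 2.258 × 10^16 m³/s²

For a circular orbit, gravity supplies the centripetal force, so v = √(GM / r).
v = √(2.258e+16 / 1.321e+07) m/s ≈ 4.134e+04 m/s = 41.34 km/s.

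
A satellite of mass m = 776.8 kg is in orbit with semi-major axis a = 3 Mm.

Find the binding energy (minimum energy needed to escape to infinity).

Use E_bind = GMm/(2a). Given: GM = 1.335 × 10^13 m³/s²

Convert to SI: a = 3 Mm = 3e+06 m.
Total orbital energy is E = −GMm/(2a); binding energy is E_bind = −E = GMm/(2a).
E_bind = 1.335e+13 · 776.8 / (2 · 3e+06) J ≈ 1.728e+09 J = 1.728 GJ.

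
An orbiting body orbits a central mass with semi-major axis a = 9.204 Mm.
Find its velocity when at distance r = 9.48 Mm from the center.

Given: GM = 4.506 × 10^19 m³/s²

Convert to SI: a = 9.204 Mm = 9.204e+06 m; r = 9.48 Mm = 9.48e+06 m.
Vis-viva: v = √(GM · (2/r − 1/a)).
2/r − 1/a = 2/9.48e+06 − 1/9.204e+06 = 1.02322e-07 m⁻¹.
v = √(4.506e+19 · 1.02322e-07) m/s ≈ 2.147e+06 m/s = 2147 km/s.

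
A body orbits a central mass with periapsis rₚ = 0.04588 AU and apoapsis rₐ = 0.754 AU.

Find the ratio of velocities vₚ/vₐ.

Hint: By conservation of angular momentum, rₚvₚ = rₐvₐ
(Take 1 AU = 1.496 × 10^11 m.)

Convert to SI: rₚ = 0.04588 AU = 6.86365e+09 m; rₐ = 0.754 AU = 1.12798e+11 m.
Conservation of angular momentum gives rₚvₚ = rₐvₐ, so vₚ/vₐ = rₐ/rₚ.
vₚ/vₐ = 1.12798e+11 / 6.86365e+09 ≈ 16.43.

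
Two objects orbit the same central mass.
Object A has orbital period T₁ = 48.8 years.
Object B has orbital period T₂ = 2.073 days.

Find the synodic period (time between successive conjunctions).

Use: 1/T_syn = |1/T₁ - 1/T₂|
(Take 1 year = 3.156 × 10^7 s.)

Convert to SI: T₁ = 48.8 years = 1.54013e+09 s; T₂ = 2.073 days = 179107 s.
T_syn = |T₁ · T₂ / (T₁ − T₂)|.
T_syn = |1.54013e+09 · 179107 / (1.54013e+09 − 179107)| s ≈ 1.791e+05 s = 2.073 days.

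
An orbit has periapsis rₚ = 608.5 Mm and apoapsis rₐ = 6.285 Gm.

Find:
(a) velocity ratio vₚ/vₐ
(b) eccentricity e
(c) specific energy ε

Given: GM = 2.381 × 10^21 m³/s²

Convert to SI: rₚ = 608.5 Mm = 6.085e+08 m; rₐ = 6.285 Gm = 6.285e+09 m.
(a) Conservation of angular momentum (rₚvₚ = rₐvₐ) gives vₚ/vₐ = rₐ/rₚ = 6.285e+09/6.085e+08 ≈ 10.33
(b) e = (rₐ − rₚ)/(rₐ + rₚ) = (6.285e+09 − 6.085e+08)/(6.285e+09 + 6.085e+08) ≈ 0.8235
(c) With a = (rₚ + rₐ)/2 = 3.44675e+09 m, ε = −GM/(2a) = −2.381e+21/(2 · 3.44675e+09) J/kg ≈ -3.454e+11 J/kg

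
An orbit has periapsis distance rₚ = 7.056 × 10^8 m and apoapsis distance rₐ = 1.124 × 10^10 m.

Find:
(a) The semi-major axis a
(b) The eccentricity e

(a) a = (rₚ + rₐ) / 2 = (7.056e+08 + 1.124e+10) / 2 ≈ 5.973e+09 m = 5.973 × 10^9 m.
(b) e = (rₐ − rₚ) / (rₐ + rₚ) = (1.124e+10 − 7.056e+08) / (1.124e+10 + 7.056e+08) ≈ 0.8819.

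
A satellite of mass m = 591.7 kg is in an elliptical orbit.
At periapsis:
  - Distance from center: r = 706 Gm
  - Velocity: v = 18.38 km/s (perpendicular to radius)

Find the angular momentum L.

Convert to SI: r = 706 Gm = 7.06e+11 m; v = 18.38 km/s = 18380 m/s.
Since v is perpendicular to r, L = m · v · r.
L = 591.7 · 18380 · 7.06e+11 kg·m²/s ≈ 7.678e+18 kg·m²/s.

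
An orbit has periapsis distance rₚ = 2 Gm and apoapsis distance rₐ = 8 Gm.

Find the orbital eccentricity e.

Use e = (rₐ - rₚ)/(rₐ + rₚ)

Convert to SI: rₚ = 2 Gm = 2e+09 m; rₐ = 8 Gm = 8e+09 m.
e = (rₐ − rₚ) / (rₐ + rₚ).
e = (8e+09 − 2e+09) / (8e+09 + 2e+09) = 6e+09 / 1e+10 ≈ 0.6.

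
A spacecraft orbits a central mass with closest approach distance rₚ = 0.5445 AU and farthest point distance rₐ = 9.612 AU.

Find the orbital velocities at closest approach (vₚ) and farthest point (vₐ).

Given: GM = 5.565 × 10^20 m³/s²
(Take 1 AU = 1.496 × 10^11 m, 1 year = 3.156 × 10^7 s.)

Convert to SI: rₚ = 0.5445 AU = 8.14572e+10 m; rₐ = 9.612 AU = 1.43796e+12 m.
Use the vis-viva equation v² = GM(2/r − 1/a) with a = (rₚ + rₐ)/2 = (8.14572e+10 + 1.43796e+12)/2 = 7.59706e+11 m.
vₚ = √(GM · (2/rₚ − 1/a)) = √(5.565e+20 · (2/8.14572e+10 − 1/7.59706e+11)) m/s ≈ 1.137e+05 m/s = 23.99 AU/year.
vₐ = √(GM · (2/rₐ − 1/a)) = √(5.565e+20 · (2/1.43796e+12 − 1/7.59706e+11)) m/s ≈ 6442 m/s = 1.359 AU/year.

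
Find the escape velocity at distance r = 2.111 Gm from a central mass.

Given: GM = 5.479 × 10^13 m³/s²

Convert to SI: r = 2.111 Gm = 2.111e+09 m.
Escape velocity comes from setting total energy to zero: ½v² − GM/r = 0 ⇒ v_esc = √(2GM / r).
v_esc = √(2 · 5.479e+13 / 2.111e+09) m/s ≈ 227.8 m/s = 227.8 m/s.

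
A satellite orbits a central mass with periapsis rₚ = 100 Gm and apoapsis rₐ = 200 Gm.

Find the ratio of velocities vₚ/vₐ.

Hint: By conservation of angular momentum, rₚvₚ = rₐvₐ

Convert to SI: rₚ = 100 Gm = 1e+11 m; rₐ = 200 Gm = 2e+11 m.
Conservation of angular momentum gives rₚvₚ = rₐvₐ, so vₚ/vₐ = rₐ/rₚ.
vₚ/vₐ = 2e+11 / 1e+11 ≈ 2.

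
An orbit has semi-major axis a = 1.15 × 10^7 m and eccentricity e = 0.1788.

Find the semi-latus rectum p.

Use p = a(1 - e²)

p = a (1 − e²).
p = 1.15e+07 · (1 − (0.1788)²) = 1.15e+07 · 0.968031 ≈ 1.113e+07 m = 1.113 × 10^7 m.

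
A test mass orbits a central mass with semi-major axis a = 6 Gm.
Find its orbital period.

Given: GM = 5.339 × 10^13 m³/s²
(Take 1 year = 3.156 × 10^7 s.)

Convert to SI: a = 6 Gm = 6e+09 m.
Kepler's third law: T = 2π √(a³ / GM).
Substituting a = 6e+09 m and GM = 5.339e+13 m³/s²:
T = 2π √((6e+09)³ / 5.339e+13) s
T ≈ 3.996e+08 s = 12.66 years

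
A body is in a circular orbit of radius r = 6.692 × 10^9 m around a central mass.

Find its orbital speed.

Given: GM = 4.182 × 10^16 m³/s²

For a circular orbit, gravity supplies the centripetal force, so v = √(GM / r).
v = √(4.182e+16 / 6.692e+09) m/s ≈ 2500 m/s = 2.5 km/s.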